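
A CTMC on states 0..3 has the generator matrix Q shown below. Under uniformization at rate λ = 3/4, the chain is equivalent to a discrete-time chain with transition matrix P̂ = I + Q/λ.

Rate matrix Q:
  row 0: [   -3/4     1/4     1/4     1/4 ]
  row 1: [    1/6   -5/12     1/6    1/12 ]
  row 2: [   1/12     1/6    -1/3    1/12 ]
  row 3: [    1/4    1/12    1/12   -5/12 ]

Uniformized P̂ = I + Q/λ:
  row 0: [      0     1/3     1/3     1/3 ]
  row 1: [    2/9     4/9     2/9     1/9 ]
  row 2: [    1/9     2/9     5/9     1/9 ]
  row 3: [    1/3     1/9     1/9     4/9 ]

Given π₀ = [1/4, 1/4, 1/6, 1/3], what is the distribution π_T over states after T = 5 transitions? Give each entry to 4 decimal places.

π = [0.1732, 0.2778, 0.3233, 0.2257]

t=0: π = [0.2500, 0.2500, 0.1667, 0.3333]
t=1: π = [0.1852, 0.2685, 0.2685, 0.2778]
t=2: π = [0.1821, 0.2716, 0.3014, 0.2449]
t=3: π = [0.1755, 0.2756, 0.3157, 0.2332]
t=4: π = [0.1741, 0.2771, 0.3211, 0.2278]
t=5: π = [0.1732, 0.2778, 0.3233, 0.2257]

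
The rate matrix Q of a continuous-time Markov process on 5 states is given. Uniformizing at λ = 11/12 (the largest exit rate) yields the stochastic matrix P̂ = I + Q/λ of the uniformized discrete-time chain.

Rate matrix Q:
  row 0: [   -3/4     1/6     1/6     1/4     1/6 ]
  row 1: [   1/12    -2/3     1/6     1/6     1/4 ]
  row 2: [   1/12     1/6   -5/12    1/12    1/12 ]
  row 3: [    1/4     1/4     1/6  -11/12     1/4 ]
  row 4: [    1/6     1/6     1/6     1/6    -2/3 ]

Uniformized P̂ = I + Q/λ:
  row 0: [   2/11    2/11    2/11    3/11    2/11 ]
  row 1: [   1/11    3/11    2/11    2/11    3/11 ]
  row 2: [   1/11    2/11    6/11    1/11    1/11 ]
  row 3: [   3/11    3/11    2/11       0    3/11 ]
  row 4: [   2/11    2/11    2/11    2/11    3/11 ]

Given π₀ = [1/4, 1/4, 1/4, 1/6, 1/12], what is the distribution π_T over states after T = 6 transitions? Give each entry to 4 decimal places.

π = [0.1494, 0.2143, 0.2856, 0.1434, 0.2072]

t=0: π = [0.2500, 0.2500, 0.2500, 0.1667, 0.0833]
t=1: π = [0.1515, 0.2197, 0.2727, 0.1515, 0.2045]
t=2: π = [0.1508, 0.2156, 0.2810, 0.1433, 0.2094]
t=3: π = [0.1497, 0.2144, 0.2840, 0.1439, 0.2079]
t=4: π = [0.1496, 0.2144, 0.2851, 0.1434, 0.2075]
t=5: π = [0.1495, 0.2143, 0.2855, 0.1434, 0.2073]
t=6: π = [0.1494, 0.2143, 0.2856, 0.1434, 0.2072]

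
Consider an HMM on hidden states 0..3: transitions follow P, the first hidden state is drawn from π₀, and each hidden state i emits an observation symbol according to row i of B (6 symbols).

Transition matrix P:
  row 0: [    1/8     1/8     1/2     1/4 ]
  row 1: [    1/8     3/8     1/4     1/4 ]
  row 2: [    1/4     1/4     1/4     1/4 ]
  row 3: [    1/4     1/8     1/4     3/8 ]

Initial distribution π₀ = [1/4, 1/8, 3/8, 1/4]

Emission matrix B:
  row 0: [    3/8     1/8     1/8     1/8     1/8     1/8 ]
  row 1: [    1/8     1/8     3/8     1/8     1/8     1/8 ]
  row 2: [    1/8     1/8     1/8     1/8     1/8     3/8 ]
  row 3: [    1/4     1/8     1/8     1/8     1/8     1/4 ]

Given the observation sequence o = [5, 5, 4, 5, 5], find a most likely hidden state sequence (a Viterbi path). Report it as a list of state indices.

t=0: δ = [3.125e-02, 1.562e-02, 1.406e-01, 6.250e-02]  (obs o_0=5)
t=1: δ = [4.395e-03, 4.395e-03, 1.318e-02, 8.789e-03]  ψ = [2, 2, 2, 2]  (obs o_1=5)
t=2: δ = [4.120e-04, 4.120e-04, 4.120e-04, 4.120e-04]  ψ = [2, 2, 2, 2]  (obs o_2=4)
t=3: δ = [1.287e-05, 1.931e-05, 7.725e-05, 3.862e-05]  ψ = [2, 1, 0, 3]  (obs o_3=5)
t=4: δ = [2.414e-06, 2.414e-06, 7.242e-06, 4.828e-06]  ψ = [2, 2, 2, 2]  (obs o_4=5)
backtrack: best end state = 2; path = [2, 2, 0, 2, 2]

path = [2, 2, 0, 2, 2]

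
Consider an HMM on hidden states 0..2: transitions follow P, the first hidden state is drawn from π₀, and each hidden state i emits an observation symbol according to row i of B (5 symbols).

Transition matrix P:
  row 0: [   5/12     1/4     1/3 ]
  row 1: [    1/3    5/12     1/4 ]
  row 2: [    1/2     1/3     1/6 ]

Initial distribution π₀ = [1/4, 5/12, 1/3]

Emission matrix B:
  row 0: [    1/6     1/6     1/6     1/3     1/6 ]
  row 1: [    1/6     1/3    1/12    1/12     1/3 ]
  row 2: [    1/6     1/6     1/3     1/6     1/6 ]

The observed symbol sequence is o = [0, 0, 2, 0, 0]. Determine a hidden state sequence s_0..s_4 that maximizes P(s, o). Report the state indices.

path = [2, 0, 2, 0, 0]

t=0: δ = [4.167e-02, 6.944e-02, 5.556e-02]  (obs o_0=0)
t=1: δ = [4.630e-03, 4.823e-03, 2.894e-03]  ψ = [2, 1, 1]  (obs o_1=0)
t=2: δ = [3.215e-04, 1.674e-04, 5.144e-04]  ψ = [0, 1, 0]  (obs o_2=2)
t=3: δ = [4.287e-05, 2.858e-05, 1.786e-05]  ψ = [2, 2, 0]  (obs o_3=0)
t=4: δ = [2.977e-06, 1.985e-06, 2.381e-06]  ψ = [0, 1, 0]  (obs o_4=0)
backtrack: best end state = 0; path = [2, 0, 2, 0, 0]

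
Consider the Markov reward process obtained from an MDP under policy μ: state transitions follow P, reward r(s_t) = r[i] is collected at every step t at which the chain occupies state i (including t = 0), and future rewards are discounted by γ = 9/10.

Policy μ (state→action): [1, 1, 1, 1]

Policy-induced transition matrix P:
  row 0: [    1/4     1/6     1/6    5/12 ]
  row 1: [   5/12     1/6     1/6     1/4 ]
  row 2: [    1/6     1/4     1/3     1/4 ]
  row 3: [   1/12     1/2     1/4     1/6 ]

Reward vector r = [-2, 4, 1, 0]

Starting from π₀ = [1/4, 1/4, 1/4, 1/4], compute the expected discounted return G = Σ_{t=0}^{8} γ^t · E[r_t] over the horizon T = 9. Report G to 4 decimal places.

G = 5.1576

t=0: π = [0.2500, 0.2500, 0.2500, 0.2500], E[r] = 0.7500, γ^t·E[r] = 0.750000, running G = 0.750000
t=1: π = [0.2292, 0.2708, 0.2292, 0.2708], E[r] = 0.8542, γ^t·E[r] = 0.768750, running G = 1.518750
t=2: π = [0.2309, 0.2760, 0.2274, 0.2656], E[r] = 0.8698, γ^t·E[r] = 0.704531, running G = 2.223281
t=3: π = [0.2328, 0.2742, 0.2267, 0.2663], E[r] = 0.8578, γ^t·E[r] = 0.625324, running G = 2.848605
t=4: π = [0.2324, 0.2743, 0.2266, 0.2666], E[r] = 0.8592, γ^t·E[r] = 0.563717, running G = 3.412323
t=5: π = [0.2324, 0.2744, 0.2267, 0.2665], E[r] = 0.8595, γ^t·E[r] = 0.507548, running G = 3.919871
t=6: π = [0.2324, 0.2744, 0.2267, 0.2665], E[r] = 0.8594, γ^t·E[r] = 0.456705, running G = 4.376576
t=7: π = [0.2324, 0.2744, 0.2267, 0.2665], E[r] = 0.8594, γ^t·E[r] = 0.411042, running G = 4.787618
t=8: π = [0.2324, 0.2744, 0.2267, 0.2665], E[r] = 0.8594, γ^t·E[r] = 0.369941, running G = 5.157559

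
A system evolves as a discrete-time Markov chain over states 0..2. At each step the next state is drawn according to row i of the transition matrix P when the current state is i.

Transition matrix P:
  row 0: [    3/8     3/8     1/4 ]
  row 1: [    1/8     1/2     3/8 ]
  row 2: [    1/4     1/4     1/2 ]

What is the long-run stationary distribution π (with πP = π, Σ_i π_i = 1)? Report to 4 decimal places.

Balance equations π_j = Σ_i π_i·P[i][j]:
  π_0 = 3/8·π_0 + 1/8·π_1 + 1/4·π_2
  π_1 = 3/8·π_0 + 1/2·π_1 + 1/4·π_2
  normalize: π_0 + π_1 + π_2 = 1
Solving the linear system gives exactly π = [10/43, 16/43, 17/43].

π = [0.2326, 0.3721, 0.3953]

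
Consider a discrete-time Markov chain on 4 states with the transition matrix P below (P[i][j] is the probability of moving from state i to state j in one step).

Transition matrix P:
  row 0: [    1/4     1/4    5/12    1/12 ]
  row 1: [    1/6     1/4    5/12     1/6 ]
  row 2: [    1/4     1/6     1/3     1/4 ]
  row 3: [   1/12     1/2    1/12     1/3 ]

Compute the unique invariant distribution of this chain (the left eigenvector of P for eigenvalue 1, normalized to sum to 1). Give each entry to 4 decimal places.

Balance equations π_j = Σ_i π_i·P[i][j]:
  π_0 = 1/4·π_0 + 1/6·π_1 + 1/4·π_2 + 1/12·π_3
  π_1 = 1/4·π_0 + 1/4·π_1 + 1/6·π_2 + 1/2·π_3
  π_2 = 5/12·π_0 + 5/12·π_1 + 1/3·π_2 + 1/12·π_3
  normalize: π_0 + π_1 + π_2 + π_3 = 1
Solving the linear system gives exactly π = [9/47, 13/47, 15/47, 10/47].

π = [0.1915, 0.2766, 0.3191, 0.2128]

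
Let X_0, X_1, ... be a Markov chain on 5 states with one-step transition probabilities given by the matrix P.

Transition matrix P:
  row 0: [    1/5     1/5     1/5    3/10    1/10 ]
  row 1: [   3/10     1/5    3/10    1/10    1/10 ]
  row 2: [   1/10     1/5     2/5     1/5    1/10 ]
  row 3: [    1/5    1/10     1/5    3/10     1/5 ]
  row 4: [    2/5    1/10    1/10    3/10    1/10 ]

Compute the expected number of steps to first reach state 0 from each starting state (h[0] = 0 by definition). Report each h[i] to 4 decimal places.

h = [0.0000, 4.2424, 5.2228, 4.5811, 3.6898]

First-step conditioning: h[0] = 0; for i ≠ 0, h[i] = 1 + Σ_k P[i][k]·h[k].
  h[1] = 1 + 1/5·h[1] + 3/10·h[2] + 1/10·h[3] + 1/10·h[4]
  h[2] = 1 + 1/5·h[1] + 2/5·h[2] + 1/5·h[3] + 1/10·h[4]
  h[3] = 1 + 1/10·h[1] + 1/5·h[2] + 3/10·h[3] + 1/5·h[4]
  h[4] = 1 + 1/10·h[1] + 1/10·h[2] + 3/10·h[3] + 1/10·h[4]
Solving the 4×4 linear system over states ≠ 0 gives exactly h = [0, 140/33, 2930/561, 2570/561, 690/187] (h[0] = 0 is the target).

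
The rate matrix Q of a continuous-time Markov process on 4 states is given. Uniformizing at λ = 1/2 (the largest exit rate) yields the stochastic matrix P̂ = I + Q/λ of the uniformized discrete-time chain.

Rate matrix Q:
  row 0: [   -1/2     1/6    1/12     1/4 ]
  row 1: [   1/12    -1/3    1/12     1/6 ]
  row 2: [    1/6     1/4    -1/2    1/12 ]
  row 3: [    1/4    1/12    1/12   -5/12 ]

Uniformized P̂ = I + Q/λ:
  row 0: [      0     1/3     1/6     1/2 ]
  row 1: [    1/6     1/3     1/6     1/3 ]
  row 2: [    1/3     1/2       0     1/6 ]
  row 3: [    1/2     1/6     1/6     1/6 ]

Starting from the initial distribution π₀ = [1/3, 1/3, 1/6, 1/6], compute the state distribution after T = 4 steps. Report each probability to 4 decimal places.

t=0: π = [0.3333, 0.3333, 0.1667, 0.1667]
t=1: π = [0.1944, 0.3333, 0.1389, 0.3333]
t=2: π = [0.2685, 0.3009, 0.1435, 0.2870]
t=3: π = [0.2415, 0.3094, 0.1427, 0.3063]
t=4: π = [0.2523, 0.3061, 0.1429, 0.2987]

π = [0.2523, 0.3061, 0.1429, 0.2987]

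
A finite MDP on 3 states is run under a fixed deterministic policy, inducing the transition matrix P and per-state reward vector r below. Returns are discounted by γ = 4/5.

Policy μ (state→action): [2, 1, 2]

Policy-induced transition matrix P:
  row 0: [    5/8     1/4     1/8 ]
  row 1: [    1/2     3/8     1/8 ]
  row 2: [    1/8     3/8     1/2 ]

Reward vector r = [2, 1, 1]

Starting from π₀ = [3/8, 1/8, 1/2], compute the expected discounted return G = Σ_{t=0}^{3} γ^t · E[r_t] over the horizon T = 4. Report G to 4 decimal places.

t=0: π = [0.3750, 0.1250, 0.5000], E[r] = 1.3750, γ^t·E[r] = 1.375000, running G = 1.375000
t=1: π = [0.3594, 0.3281, 0.3125], E[r] = 1.3594, γ^t·E[r] = 1.087500, running G = 2.462500
t=2: π = [0.4277, 0.3301, 0.2422], E[r] = 1.4277, γ^t·E[r] = 0.913750, running G = 3.376250
t=3: π = [0.4626, 0.3215, 0.2158], E[r] = 1.4626, γ^t·E[r] = 0.748875, running G = 4.125125

G = 4.1251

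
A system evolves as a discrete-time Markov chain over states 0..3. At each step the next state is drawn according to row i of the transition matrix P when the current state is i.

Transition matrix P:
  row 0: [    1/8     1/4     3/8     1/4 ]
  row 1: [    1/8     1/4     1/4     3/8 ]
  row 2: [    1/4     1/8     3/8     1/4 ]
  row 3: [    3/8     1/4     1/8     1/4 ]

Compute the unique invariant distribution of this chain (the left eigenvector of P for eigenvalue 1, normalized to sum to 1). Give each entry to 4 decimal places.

π = [0.2291, 0.2151, 0.2789, 0.2769]

Balance equations π_j = Σ_i π_i·P[i][j]:
  π_0 = 1/8·π_0 + 1/8·π_1 + 1/4·π_2 + 3/8·π_3
  π_1 = 1/4·π_0 + 1/4·π_1 + 1/8·π_2 + 1/4·π_3
  π_2 = 3/8·π_0 + 1/4·π_1 + 3/8·π_2 + 1/8·π_3
  normalize: π_0 + π_1 + π_2 + π_3 = 1
Solving the linear system gives exactly π = [115/502, 54/251, 70/251, 139/502].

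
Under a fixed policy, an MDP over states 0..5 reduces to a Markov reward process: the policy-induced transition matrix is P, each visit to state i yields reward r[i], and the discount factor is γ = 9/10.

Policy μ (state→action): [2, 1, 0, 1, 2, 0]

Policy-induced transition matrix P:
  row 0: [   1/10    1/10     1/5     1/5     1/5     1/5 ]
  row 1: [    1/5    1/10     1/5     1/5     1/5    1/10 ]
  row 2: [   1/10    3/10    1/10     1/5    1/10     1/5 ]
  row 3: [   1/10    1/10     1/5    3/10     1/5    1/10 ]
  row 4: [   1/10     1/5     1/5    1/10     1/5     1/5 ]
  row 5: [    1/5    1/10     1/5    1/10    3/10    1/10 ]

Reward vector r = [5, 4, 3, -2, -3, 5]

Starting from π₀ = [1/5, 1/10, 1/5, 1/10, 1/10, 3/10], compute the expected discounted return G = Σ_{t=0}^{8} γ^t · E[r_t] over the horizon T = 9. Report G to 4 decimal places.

t=0: π = [0.2000, 0.1000, 0.2000, 0.1000, 0.1000, 0.3000], E[r] = 3.0000, γ^t·E[r] = 3.000000, running G = 3.000000
t=1: π = [0.1400, 0.1500, 0.1800, 0.1700, 0.2100, 0.1500], E[r] = 1.6200, γ^t·E[r] = 1.458000, running G = 4.458000
t=2: π = [0.1300, 0.1570, 0.1820, 0.1810, 0.1970, 0.1530], E[r] = 1.6360, γ^t·E[r] = 1.325160, running G = 5.783160
t=3: π = [0.1310, 0.1561, 0.1818, 0.1831, 0.1971, 0.1509], E[r] = 1.6218, γ^t·E[r] = 1.182292, running G = 6.965452
t=4: π = [0.1307, 0.1561, 0.1818, 0.1835, 0.1969, 0.1510], E[r] = 1.6204, γ^t·E[r] = 1.063171, running G = 8.028623
t=5: π = [0.1307, 0.1561, 0.1818, 0.1836, 0.1969, 0.1509], E[r] = 1.6200, γ^t·E[r] = 0.956621, running G = 8.985244
t=6: π = [0.1307, 0.1561, 0.1818, 0.1836, 0.1969, 0.1509], E[r] = 1.6200, γ^t·E[r] = 0.860944, running G = 9.846188
t=7: π = [0.1307, 0.1561, 0.1818, 0.1836, 0.1969, 0.1509], E[r] = 1.6200, γ^t·E[r] = 0.774845, running G = 10.621033
t=8: π = [0.1307, 0.1561, 0.1818, 0.1836, 0.1969, 0.1509], E[r] = 1.6200, γ^t·E[r] = 0.697360, running G = 11.318393

G = 11.3184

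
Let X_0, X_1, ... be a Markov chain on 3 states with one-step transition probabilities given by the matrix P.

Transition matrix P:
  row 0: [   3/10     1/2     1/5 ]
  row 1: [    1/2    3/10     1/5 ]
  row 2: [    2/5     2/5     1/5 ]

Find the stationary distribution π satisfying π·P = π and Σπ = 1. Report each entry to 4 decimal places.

π = [0.4000, 0.4000, 0.2000]

Balance equations π_j = Σ_i π_i·P[i][j]:
  π_0 = 3/10·π_0 + 1/2·π_1 + 2/5·π_2
  π_1 = 1/2·π_0 + 3/10·π_1 + 2/5·π_2
  normalize: π_0 + π_1 + π_2 = 1
Solving the linear system gives exactly π = [2/5, 2/5, 1/5].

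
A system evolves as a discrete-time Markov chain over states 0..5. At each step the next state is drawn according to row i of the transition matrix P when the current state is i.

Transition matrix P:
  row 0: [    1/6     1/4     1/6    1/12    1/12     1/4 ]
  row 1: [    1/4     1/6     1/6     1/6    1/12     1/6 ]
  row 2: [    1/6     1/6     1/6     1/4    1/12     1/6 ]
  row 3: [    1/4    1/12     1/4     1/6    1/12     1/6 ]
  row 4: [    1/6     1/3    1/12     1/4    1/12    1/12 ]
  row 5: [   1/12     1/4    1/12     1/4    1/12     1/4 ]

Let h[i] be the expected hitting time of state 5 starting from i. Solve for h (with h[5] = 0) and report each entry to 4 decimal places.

First-step conditioning: h[5] = 0; for i ≠ 5, h[i] = 1 + Σ_k P[i][k]·h[k].
  h[0] = 1 + 1/6·h[0] + 1/4·h[1] + 1/6·h[2] + 1/12·h[3] + 1/12·h[4]
  h[1] = 1 + 1/4·h[0] + 1/6·h[1] + 1/6·h[2] + 1/6·h[3] + 1/12·h[4]
  h[2] = 1 + 1/6·h[0] + 1/6·h[1] + 1/6·h[2] + 1/4·h[3] + 1/12·h[4]
  h[3] = 1 + 1/4·h[0] + 1/12·h[1] + 1/4·h[2] + 1/6·h[3] + 1/12·h[4]
  h[4] = 1 + 1/6·h[0] + 1/3·h[1] + 1/12·h[2] + 1/4·h[3] + 1/12·h[4]
Solving the 5×5 linear system over states ≠ 5 gives exactly h = [123480/23719, 133776/23719, 134640/23719, 133848/23719, 145716/23719, 0] (h[5] = 0 is the target).

h = [5.2060, 5.6400, 5.6765, 5.6431, 6.1434, 0.0000]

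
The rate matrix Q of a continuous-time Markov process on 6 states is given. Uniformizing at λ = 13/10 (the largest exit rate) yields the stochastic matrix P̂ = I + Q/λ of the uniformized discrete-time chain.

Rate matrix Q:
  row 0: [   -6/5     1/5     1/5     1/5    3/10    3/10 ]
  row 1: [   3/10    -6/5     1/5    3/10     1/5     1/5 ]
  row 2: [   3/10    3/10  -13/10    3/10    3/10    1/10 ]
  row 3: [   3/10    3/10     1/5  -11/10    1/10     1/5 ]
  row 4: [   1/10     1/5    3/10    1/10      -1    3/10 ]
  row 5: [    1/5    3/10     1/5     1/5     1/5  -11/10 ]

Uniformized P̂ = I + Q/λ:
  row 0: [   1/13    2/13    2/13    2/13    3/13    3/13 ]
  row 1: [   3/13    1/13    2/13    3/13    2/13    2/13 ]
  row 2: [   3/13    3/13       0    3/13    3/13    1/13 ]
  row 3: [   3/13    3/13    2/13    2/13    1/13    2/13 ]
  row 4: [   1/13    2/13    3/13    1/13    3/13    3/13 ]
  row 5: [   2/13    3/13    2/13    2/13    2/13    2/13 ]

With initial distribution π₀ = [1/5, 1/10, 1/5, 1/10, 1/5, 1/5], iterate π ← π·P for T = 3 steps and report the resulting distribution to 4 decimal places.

π = [0.1649, 0.1773, 0.1449, 0.1650, 0.1790, 0.1689]

t=0: π = [0.2000, 0.1000, 0.2000, 0.1000, 0.2000, 0.2000]
t=1: π = [0.1538, 0.1846, 0.1385, 0.1615, 0.1923, 0.1692]
t=2: π = [0.1645, 0.1757, 0.1473, 0.1639, 0.1787, 0.1698]
t=3: π = [0.1649, 0.1773, 0.1449, 0.1650, 0.1790, 0.1689]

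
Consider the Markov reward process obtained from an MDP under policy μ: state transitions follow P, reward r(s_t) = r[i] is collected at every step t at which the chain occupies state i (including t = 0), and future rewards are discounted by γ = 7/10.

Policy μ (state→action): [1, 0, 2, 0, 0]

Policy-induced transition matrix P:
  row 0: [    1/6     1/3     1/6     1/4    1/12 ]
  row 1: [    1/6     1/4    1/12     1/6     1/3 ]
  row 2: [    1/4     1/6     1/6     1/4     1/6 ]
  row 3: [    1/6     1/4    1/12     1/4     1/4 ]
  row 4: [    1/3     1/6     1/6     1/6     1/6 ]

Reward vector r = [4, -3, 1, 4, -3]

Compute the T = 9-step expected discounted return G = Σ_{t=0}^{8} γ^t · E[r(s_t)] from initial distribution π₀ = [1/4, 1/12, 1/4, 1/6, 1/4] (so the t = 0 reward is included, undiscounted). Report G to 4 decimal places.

t=0: π = [0.2500, 0.0833, 0.2500, 0.1667, 0.2500], E[r] = 0.9167, γ^t·E[r] = 0.916667, running G = 0.916667
t=1: π = [0.2292, 0.2292, 0.1458, 0.2222, 0.1736], E[r] = 0.7431, γ^t·E[r] = 0.520139, running G = 1.436806
t=2: π = [0.2078, 0.2425, 0.1291, 0.2164, 0.2043], E[r] = 0.4855, γ^t·E[r] = 0.237911, running G = 1.674716
t=3: π = [0.2115, 0.2395, 0.1284, 0.2128, 0.2078], E[r] = 0.4834, γ^t·E[r] = 0.165793, running G = 1.840510
t=4: π = [0.2120, 0.2396, 0.1290, 0.2127, 0.2067], E[r] = 0.4890, γ^t·E[r] = 0.117401, running G = 1.957911
t=5: π = [0.2119, 0.2397, 0.1290, 0.2128, 0.2067], E[r] = 0.4886, γ^t·E[r] = 0.082119, running G = 2.040030
t=6: π = [0.2119, 0.2397, 0.1290, 0.2128, 0.2067], E[r] = 0.4885, γ^t·E[r] = 0.057467, running G = 2.097497
t=7: π = [0.2119, 0.2397, 0.1290, 0.2128, 0.2067], E[r] = 0.4885, γ^t·E[r] = 0.040229, running G = 2.137726
t=8: π = [0.2119, 0.2397, 0.1290, 0.2128, 0.2067], E[r] = 0.4885, γ^t·E[r] = 0.028160, running G = 2.165886

G = 2.1659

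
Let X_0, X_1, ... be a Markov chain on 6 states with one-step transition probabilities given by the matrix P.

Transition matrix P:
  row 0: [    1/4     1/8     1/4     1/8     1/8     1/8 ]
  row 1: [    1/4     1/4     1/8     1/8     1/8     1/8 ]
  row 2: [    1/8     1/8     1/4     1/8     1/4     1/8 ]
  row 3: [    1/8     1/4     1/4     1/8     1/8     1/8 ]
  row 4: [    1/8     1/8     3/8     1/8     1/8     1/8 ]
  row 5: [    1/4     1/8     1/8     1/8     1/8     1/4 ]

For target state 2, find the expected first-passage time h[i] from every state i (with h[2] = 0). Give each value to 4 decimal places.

First-step conditioning: h[2] = 0; for i ≠ 2, h[i] = 1 + Σ_k P[i][k]·h[k].
  h[0] = 1 + 1/4·h[0] + 1/8·h[1] + 1/8·h[3] + 1/8·h[4] + 1/8·h[5]
  h[1] = 1 + 1/4·h[0] + 1/4·h[1] + 1/8·h[3] + 1/8·h[4] + 1/8·h[5]
  h[3] = 1 + 1/8·h[0] + 1/4·h[1] + 1/8·h[3] + 1/8·h[4] + 1/8·h[5]
  h[4] = 1 + 1/8·h[0] + 1/8·h[1] + 1/8·h[3] + 1/8·h[4] + 1/8·h[5]
  h[5] = 1 + 1/4·h[0] + 1/8·h[1] + 1/8·h[3] + 1/8·h[4] + 1/4·h[5]
Solving the 5×5 linear system over states ≠ 2 gives exactly h = [224/51, 256/51, 0, 76/17, 196/51, 256/51] (h[2] = 0 is the target).

h = [4.3922, 5.0196, 0.0000, 4.4706, 3.8431, 5.0196]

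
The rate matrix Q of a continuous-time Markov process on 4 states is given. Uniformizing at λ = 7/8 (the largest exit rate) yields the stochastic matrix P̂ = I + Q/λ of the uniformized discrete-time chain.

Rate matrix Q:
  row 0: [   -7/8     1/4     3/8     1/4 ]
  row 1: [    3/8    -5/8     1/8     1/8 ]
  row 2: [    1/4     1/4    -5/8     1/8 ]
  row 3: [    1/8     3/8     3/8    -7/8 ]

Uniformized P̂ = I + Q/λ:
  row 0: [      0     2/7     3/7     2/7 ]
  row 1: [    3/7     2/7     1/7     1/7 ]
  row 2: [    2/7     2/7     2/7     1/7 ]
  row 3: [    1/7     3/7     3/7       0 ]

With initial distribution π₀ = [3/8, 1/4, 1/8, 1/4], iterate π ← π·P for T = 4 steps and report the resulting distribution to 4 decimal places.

π = [0.2395, 0.3084, 0.2983, 0.1538]

t=0: π = [0.3750, 0.2500, 0.1250, 0.2500]
t=1: π = [0.1786, 0.3214, 0.3393, 0.1607]
t=2: π = [0.2577, 0.3087, 0.2883, 0.1454]
t=3: π = [0.2354, 0.3065, 0.2992, 0.1589]
t=4: π = [0.2395, 0.3084, 0.2983, 0.1538]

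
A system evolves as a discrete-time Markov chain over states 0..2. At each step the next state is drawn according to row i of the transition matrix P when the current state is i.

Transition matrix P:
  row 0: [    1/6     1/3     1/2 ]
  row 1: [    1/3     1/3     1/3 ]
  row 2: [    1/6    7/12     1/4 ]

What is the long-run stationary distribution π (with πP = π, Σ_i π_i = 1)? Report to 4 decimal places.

π = [0.2366, 0.4194, 0.3441]

Balance equations π_j = Σ_i π_i·P[i][j]:
  π_0 = 1/6·π_0 + 1/3·π_1 + 1/6·π_2
  π_1 = 1/3·π_0 + 1/3·π_1 + 7/12·π_2
  normalize: π_0 + π_1 + π_2 = 1
Solving the linear system gives exactly π = [22/93, 13/31, 32/93].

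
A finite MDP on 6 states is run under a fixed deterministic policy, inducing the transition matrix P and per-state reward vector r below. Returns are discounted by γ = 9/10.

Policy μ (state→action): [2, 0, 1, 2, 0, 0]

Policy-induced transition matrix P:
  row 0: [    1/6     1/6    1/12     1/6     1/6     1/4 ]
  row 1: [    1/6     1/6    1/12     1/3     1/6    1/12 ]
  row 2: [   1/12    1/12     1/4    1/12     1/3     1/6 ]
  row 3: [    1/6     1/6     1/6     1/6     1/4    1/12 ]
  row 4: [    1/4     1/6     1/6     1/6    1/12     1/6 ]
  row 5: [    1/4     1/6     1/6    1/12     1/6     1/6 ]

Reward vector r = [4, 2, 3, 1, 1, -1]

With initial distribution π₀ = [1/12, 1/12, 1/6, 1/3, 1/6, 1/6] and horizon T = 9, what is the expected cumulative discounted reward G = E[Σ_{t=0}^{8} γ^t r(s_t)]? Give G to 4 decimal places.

G = 10.0666

t=0: π = [0.0833, 0.0833, 0.1667, 0.3333, 0.1667, 0.1667], E[r] = 1.3333, γ^t·E[r] = 1.333333, running G = 1.333333
t=1: π = [0.1806, 0.1528, 0.1667, 0.1528, 0.2083, 0.1389], E[r] = 1.7500, γ^t·E[r] = 1.575000, running G = 2.908333
t=2: π = [0.1817, 0.1528, 0.1528, 0.1667, 0.1898, 0.1563], E[r] = 1.6910, γ^t·E[r] = 1.369688, running G = 4.278021
t=3: π = [0.1828, 0.1539, 0.1515, 0.1664, 0.1902, 0.1552], E[r] = 1.6949, γ^t·E[r] = 1.235602, running G = 5.513622
t=4: π = [0.1828, 0.1540, 0.1512, 0.1668, 0.1899, 0.1552], E[r] = 1.6946, γ^t·E[r] = 1.111804, running G = 6.625426
t=5: π = [0.1828, 0.1541, 0.1512, 0.1668, 0.1899, 0.1552], E[r] = 1.6946, γ^t·E[r] = 1.000644, running G = 7.626070
t=6: π = [0.1828, 0.1541, 0.1512, 0.1668, 0.1899, 0.1552], E[r] = 1.6946, γ^t·E[r] = 0.900582, running G = 8.526652
t=7: π = [0.1828, 0.1541, 0.1512, 0.1668, 0.1899, 0.1552], E[r] = 1.6946, γ^t·E[r] = 0.810524, running G = 9.337176
t=8: π = [0.1828, 0.1541, 0.1512, 0.1668, 0.1899, 0.1552], E[r] = 1.6946, γ^t·E[r] = 0.729471, running G = 10.066647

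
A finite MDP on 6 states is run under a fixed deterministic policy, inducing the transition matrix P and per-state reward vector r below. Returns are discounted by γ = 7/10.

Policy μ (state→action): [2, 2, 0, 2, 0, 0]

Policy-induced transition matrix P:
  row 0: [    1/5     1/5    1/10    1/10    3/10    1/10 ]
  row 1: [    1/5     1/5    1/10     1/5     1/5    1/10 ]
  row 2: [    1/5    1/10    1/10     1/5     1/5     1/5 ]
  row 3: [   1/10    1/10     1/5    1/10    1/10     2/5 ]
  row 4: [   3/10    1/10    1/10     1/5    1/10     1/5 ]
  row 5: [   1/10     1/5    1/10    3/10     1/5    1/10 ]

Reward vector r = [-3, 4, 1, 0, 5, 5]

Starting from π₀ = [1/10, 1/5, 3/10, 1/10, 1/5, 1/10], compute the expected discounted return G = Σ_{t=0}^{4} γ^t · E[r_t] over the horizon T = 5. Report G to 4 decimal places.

G = 5.7757

t=0: π = [0.1000, 0.2000, 0.3000, 0.1000, 0.2000, 0.1000], E[r] = 2.3000, γ^t·E[r] = 2.300000, running G = 2.300000
t=1: π = [0.2000, 0.1400, 0.1100, 0.1900, 0.1800, 0.1800], E[r] = 1.8700, γ^t·E[r] = 1.309000, running G = 3.609000
t=2: π = [0.1810, 0.1520, 0.1190, 0.1790, 0.1830, 0.1860], E[r] = 2.0290, γ^t·E[r] = 0.994210, running G = 4.603210
t=3: π = [0.1818, 0.1519, 0.1179, 0.1826, 0.1819, 0.1839], E[r] = 2.0091, γ^t·E[r] = 0.689121, running G = 5.292331
t=4: π = [0.1815, 0.1518, 0.1183, 0.1820, 0.1817, 0.1848], E[r] = 2.0131, γ^t·E[r] = 0.483353, running G = 5.775684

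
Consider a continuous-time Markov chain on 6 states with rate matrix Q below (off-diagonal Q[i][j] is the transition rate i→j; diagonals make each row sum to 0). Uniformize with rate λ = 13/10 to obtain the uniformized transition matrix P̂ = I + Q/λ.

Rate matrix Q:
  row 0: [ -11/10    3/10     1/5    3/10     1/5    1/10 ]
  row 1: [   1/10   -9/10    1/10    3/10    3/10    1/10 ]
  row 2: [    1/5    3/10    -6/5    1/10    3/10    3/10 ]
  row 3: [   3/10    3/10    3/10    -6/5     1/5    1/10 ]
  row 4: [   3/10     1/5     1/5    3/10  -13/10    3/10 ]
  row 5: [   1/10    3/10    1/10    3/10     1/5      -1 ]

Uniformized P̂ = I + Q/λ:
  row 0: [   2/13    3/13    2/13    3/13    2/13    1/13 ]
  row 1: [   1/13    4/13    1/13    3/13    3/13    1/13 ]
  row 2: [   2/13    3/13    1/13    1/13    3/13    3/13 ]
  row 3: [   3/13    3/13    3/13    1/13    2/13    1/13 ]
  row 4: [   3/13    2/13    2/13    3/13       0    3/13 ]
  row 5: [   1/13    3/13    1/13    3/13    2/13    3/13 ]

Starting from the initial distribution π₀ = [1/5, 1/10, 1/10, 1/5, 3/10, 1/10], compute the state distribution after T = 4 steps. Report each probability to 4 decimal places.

π = [0.1508, 0.2369, 0.1288, 0.1828, 0.1578, 0.1429]

t=0: π = [0.2000, 0.1000, 0.1000, 0.2000, 0.3000, 0.1000]
t=1: π = [0.1769, 0.2154, 0.1462, 0.1846, 0.1231, 0.1538]
t=2: π = [0.1491, 0.2379, 0.1284, 0.1799, 0.1627, 0.1420]
t=3: π = [0.1510, 0.2365, 0.1286, 0.1833, 0.1570, 0.1436]
t=4: π = [0.1508, 0.2369, 0.1288, 0.1828, 0.1578, 0.1429]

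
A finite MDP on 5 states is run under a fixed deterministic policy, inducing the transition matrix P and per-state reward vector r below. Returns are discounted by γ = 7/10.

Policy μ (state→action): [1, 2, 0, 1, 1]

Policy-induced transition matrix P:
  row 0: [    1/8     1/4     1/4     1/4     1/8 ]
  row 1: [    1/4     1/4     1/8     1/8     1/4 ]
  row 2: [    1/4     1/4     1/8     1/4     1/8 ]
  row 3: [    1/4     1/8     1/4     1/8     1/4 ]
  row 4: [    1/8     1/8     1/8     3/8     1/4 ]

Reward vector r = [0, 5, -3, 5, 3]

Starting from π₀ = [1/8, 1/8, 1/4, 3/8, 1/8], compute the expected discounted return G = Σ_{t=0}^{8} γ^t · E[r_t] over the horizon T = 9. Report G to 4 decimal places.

G = 6.7906

t=0: π = [0.1250, 0.1250, 0.2500, 0.3750, 0.1250], E[r] = 2.1250, γ^t·E[r] = 2.125000, running G = 2.125000
t=1: π = [0.2188, 0.1875, 0.1875, 0.2031, 0.2031], E[r] = 2.0000, γ^t·E[r] = 1.400000, running G = 3.525000
t=2: π = [0.1973, 0.1992, 0.1777, 0.2266, 0.1992], E[r] = 2.1934, γ^t·E[r] = 1.074746, running G = 4.599746
t=3: π = [0.2004, 0.1968, 0.1780, 0.2217, 0.2031], E[r] = 2.1677, γ^t·E[r] = 0.743530, running G = 5.343276
t=4: π = [0.1996, 0.1969, 0.1778, 0.2231, 0.2027], E[r] = 2.1747, γ^t·E[r] = 0.522149, running G = 5.865424
t=5: π = [0.1997, 0.1968, 0.1778, 0.2228, 0.2028], E[r] = 2.1731, γ^t·E[r] = 0.365233, running G = 6.230657
t=6: π = [0.1997, 0.1968, 0.1778, 0.2229, 0.2028], E[r] = 2.1734, γ^t·E[r] = 0.255701, running G = 6.486358
t=7: π = [0.1997, 0.1968, 0.1778, 0.2229, 0.2028], E[r] = 2.1733, γ^t·E[r] = 0.178984, running G = 6.665343
t=8: π = [0.1997, 0.1968, 0.1778, 0.2229, 0.2028], E[r] = 2.1734, γ^t·E[r] = 0.125290, running G = 6.790633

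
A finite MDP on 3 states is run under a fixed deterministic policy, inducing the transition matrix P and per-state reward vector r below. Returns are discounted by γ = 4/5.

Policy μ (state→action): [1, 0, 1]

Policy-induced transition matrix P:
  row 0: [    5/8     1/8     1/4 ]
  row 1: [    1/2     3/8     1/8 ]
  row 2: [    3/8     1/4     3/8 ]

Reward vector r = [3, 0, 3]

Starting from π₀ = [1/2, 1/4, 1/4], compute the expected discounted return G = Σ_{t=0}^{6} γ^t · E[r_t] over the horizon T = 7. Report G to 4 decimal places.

t=0: π = [0.5000, 0.2500, 0.2500], E[r] = 2.2500, γ^t·E[r] = 2.250000, running G = 2.250000
t=1: π = [0.5313, 0.2188, 0.2500], E[r] = 2.3438, γ^t·E[r] = 1.875000, running G = 4.125000
t=2: π = [0.5352, 0.2109, 0.2539], E[r] = 2.3672, γ^t·E[r] = 1.515000, running G = 5.640000
t=3: π = [0.5352, 0.2095, 0.2554], E[r] = 2.3716, γ^t·E[r] = 1.214250, running G = 6.854250
t=4: π = [0.5350, 0.2093, 0.2557], E[r] = 2.3721, γ^t·E[r] = 0.971625, running G = 7.825875
t=5: π = [0.5349, 0.2093, 0.2558], E[r] = 2.3721, γ^t·E[r] = 0.777300, running G = 8.603175
t=6: π = [0.5349, 0.2093, 0.2558], E[r] = 2.3721, γ^t·E[r] = 0.621833, running G = 9.225008

G = 9.2250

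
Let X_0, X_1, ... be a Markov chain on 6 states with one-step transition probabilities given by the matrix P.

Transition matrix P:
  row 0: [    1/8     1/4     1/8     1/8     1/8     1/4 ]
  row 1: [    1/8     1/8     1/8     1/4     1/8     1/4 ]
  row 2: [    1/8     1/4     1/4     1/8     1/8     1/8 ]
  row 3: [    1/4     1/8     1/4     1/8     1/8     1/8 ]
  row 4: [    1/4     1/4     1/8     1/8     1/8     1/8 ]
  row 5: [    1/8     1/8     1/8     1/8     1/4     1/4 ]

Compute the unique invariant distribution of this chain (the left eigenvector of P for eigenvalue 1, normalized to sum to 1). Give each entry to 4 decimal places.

Balance equations π_j = Σ_i π_i·P[i][j]:
  π_0 = 1/8·π_0 + 1/8·π_1 + 1/8·π_2 + 1/4·π_3 + 1/4·π_4 + 1/8·π_5
  π_1 = 1/4·π_0 + 1/8·π_1 + 1/4·π_2 + 1/8·π_3 + 1/4·π_4 + 1/8·π_5
  π_2 = 1/8·π_0 + 1/8·π_1 + 1/4·π_2 + 1/4·π_3 + 1/8·π_4 + 1/8·π_5
  π_3 = 1/8·π_0 + 1/4·π_1 + 1/8·π_2 + 1/8·π_3 + 1/8·π_4 + 1/8·π_5
  π_4 = 1/8·π_0 + 1/8·π_1 + 1/8·π_2 + 1/8·π_3 + 1/8·π_4 + 1/4·π_5
  normalize: π_0 + π_1 + π_2 + π_3 + π_4 + π_5 = 1
Solving the linear system gives exactly π = [5375/33151, 6113/33151, 5437/33151, 4908/33151, 4941/33151, 6377/33151].

π = [0.1621, 0.1844, 0.1640, 0.1480, 0.1490, 0.1924]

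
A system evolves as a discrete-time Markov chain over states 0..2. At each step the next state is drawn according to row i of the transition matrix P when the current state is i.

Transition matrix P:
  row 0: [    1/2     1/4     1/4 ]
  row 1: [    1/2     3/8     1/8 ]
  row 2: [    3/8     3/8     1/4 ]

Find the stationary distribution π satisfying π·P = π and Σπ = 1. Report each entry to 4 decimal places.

π = [0.4737, 0.3158, 0.2105]

Balance equations π_j = Σ_i π_i·P[i][j]:
  π_0 = 1/2·π_0 + 1/2·π_1 + 3/8·π_2
  π_1 = 1/4·π_0 + 3/8·π_1 + 3/8·π_2
  normalize: π_0 + π_1 + π_2 = 1
Solving the linear system gives exactly π = [9/19, 6/19, 4/19].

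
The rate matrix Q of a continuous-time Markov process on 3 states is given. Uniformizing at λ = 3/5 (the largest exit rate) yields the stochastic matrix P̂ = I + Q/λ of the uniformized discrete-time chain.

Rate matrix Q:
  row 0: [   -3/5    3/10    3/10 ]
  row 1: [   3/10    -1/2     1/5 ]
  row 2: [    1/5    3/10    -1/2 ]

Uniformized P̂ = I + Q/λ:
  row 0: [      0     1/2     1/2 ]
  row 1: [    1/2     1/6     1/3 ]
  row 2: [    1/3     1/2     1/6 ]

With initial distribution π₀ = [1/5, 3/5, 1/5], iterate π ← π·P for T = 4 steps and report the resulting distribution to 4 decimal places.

t=0: π = [0.2000, 0.6000, 0.2000]
t=1: π = [0.3667, 0.3000, 0.3333]
t=2: π = [0.2611, 0.4000, 0.3389]
t=3: π = [0.3130, 0.3667, 0.3204]
t=4: π = [0.2901, 0.3778, 0.3321]

π = [0.2901, 0.3778, 0.3321]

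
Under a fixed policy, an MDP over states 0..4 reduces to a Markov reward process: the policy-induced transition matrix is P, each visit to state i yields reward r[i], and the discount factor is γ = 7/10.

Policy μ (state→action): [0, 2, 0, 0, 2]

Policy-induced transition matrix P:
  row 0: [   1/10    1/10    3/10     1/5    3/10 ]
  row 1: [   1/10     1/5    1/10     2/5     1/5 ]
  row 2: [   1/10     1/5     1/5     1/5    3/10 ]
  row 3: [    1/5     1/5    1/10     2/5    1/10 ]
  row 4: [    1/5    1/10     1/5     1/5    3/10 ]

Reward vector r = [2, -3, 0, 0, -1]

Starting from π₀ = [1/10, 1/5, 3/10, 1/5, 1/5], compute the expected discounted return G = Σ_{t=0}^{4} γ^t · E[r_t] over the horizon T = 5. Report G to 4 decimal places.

t=0: π = [0.1000, 0.2000, 0.3000, 0.2000, 0.2000], E[r] = -0.6000, γ^t·E[r] = -0.600000, running G = -0.600000
t=1: π = [0.1400, 0.1700, 0.1700, 0.2800, 0.2400], E[r] = -0.4700, γ^t·E[r] = -0.329000, running G = -0.929000
t=2: π = [0.1520, 0.1620, 0.1690, 0.2900, 0.2270], E[r] = -0.4090, γ^t·E[r] = -0.200410, running G = -1.129410
t=3: π = [0.1517, 0.1621, 0.1700, 0.2904, 0.2258], E[r] = -0.4087, γ^t·E[r] = -0.140184, running G = -1.269594
t=4: π = [0.1516, 0.1623, 0.1699, 0.2905, 0.2257], E[r] = -0.4092, γ^t·E[r] = -0.098254, running G = -1.367848

G = -1.3678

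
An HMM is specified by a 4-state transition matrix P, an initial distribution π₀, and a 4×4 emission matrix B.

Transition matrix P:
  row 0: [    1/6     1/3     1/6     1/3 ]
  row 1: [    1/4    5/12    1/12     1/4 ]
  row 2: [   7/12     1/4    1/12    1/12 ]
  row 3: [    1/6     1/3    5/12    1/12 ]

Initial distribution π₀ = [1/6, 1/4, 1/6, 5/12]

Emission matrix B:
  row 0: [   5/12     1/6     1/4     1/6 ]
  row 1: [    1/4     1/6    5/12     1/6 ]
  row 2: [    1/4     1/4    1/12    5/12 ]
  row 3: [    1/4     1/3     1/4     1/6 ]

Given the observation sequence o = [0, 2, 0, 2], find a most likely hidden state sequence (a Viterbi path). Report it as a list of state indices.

t=0: δ = [6.944e-02, 6.250e-02, 4.167e-02, 1.042e-01]  (obs o_0=0)
t=1: δ = [6.076e-03, 1.447e-02, 3.617e-03, 5.787e-03]  ψ = [2, 3, 3, 0]  (obs o_1=2)
t=2: δ = [1.507e-03, 1.507e-03, 6.028e-04, 9.042e-04]  ψ = [1, 1, 3, 1]  (obs o_2=0)
t=3: δ = [9.419e-05, 2.616e-04, 3.140e-05, 1.256e-04]  ψ = [1, 1, 3, 0]  (obs o_3=2)
backtrack: best end state = 1; path = [3, 1, 1, 1]

path = [3, 1, 1, 1]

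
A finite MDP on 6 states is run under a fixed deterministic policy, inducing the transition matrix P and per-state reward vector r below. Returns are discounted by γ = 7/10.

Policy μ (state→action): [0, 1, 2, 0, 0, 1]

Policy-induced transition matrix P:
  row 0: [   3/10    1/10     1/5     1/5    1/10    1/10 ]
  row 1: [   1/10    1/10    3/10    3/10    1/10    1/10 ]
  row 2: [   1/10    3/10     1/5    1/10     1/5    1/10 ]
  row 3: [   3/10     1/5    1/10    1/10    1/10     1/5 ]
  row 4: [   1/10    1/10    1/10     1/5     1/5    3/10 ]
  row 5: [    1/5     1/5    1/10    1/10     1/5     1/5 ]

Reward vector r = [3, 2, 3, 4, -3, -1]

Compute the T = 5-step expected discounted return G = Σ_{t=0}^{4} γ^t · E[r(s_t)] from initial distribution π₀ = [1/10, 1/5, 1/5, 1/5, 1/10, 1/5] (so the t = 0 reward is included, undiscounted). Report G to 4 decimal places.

G = 4.1786

t=0: π = [0.1000, 0.2000, 0.2000, 0.2000, 0.1000, 0.2000], E[r] = 1.6000, γ^t·E[r] = 1.600000, running G = 1.600000
t=1: π = [0.1800, 0.1800, 0.1700, 0.1600, 0.1500, 0.1600], E[r] = 1.4400, γ^t·E[r] = 1.008000, running G = 2.608000
t=2: π = [0.1840, 0.1660, 0.1710, 0.1690, 0.1480, 0.1620], E[r] = 1.4670, γ^t·E[r] = 0.718830, running G = 3.326830
t=3: π = [0.1868, 0.1673, 0.1687, 0.1664, 0.1481, 0.1627], E[r] = 1.4597, γ^t·E[r] = 0.500677, running G = 3.827507
t=4: π = [0.1869, 0.1667, 0.1690, 0.1670, 0.1480, 0.1625], E[r] = 1.4625, γ^t·E[r] = 0.351141, running G = 4.178649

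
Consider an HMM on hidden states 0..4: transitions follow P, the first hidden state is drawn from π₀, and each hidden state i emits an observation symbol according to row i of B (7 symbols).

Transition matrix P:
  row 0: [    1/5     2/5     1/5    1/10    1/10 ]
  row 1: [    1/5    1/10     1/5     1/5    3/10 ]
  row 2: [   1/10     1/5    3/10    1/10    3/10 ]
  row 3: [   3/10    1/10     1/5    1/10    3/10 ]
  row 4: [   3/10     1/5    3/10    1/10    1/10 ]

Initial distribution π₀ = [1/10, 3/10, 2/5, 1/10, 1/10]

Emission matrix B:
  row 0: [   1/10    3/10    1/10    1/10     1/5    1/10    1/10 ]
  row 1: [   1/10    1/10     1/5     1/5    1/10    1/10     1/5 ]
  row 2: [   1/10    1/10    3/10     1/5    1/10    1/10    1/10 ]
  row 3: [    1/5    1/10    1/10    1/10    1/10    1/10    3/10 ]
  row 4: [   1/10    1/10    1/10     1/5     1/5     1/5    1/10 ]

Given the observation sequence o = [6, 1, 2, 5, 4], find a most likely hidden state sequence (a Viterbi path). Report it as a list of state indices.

t=0: δ = [1.000e-02, 6.000e-02, 4.000e-02, 3.000e-02, 1.000e-02]  (obs o_0=6)
t=1: δ = [3.600e-03, 8.000e-04, 1.200e-03, 1.200e-03, 1.800e-03]  ψ = [1, 2, 1, 1, 1]  (obs o_1=1)
t=2: δ = [7.200e-05, 2.880e-04, 2.160e-04, 3.600e-05, 3.600e-05]  ψ = [0, 0, 0, 0, 0]  (obs o_2=2)
t=3: δ = [5.760e-06, 4.320e-06, 6.480e-06, 5.760e-06, 1.728e-05]  ψ = [1, 2, 2, 1, 1]  (obs o_3=5)
t=4: δ = [1.037e-06, 3.456e-07, 5.184e-07, 1.728e-07, 3.888e-07]  ψ = [4, 4, 4, 4, 2]  (obs o_4=4)
backtrack: best end state = 0; path = [1, 0, 1, 4, 0]

path = [1, 0, 1, 4, 0]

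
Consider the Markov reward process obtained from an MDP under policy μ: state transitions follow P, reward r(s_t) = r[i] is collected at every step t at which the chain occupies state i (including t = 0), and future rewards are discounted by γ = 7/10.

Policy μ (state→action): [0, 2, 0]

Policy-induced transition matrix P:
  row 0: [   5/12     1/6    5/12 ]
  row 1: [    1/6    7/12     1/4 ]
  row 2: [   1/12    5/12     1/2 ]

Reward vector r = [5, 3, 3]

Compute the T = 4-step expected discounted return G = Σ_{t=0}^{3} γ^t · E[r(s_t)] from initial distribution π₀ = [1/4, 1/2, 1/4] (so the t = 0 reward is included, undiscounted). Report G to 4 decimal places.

t=0: π = [0.2500, 0.5000, 0.2500], E[r] = 3.5000, γ^t·E[r] = 3.500000, running G = 3.500000
t=1: π = [0.2083, 0.4375, 0.3542], E[r] = 3.4167, γ^t·E[r] = 2.391667, running G = 5.891667
t=2: π = [0.1892, 0.4375, 0.3733], E[r] = 3.3785, γ^t·E[r] = 1.655451, running G = 7.547118
t=3: π = [0.1829, 0.4423, 0.3749], E[r] = 3.3657, γ^t·E[r] = 1.154449, running G = 8.701567

G = 8.7016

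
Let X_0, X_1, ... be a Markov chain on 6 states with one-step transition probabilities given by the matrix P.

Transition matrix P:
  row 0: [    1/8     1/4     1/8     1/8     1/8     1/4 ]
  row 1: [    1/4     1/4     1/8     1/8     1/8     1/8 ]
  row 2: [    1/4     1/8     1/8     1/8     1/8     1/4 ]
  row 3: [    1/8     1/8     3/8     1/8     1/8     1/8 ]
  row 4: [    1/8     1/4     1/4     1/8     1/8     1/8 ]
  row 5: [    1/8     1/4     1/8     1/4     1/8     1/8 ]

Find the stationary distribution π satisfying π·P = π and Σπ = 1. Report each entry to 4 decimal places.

Balance equations π_j = Σ_i π_i·P[i][j]:
  π_0 = 1/8·π_0 + 1/4·π_1 + 1/4·π_2 + 1/8·π_3 + 1/8·π_4 + 1/8·π_5
  π_1 = 1/4·π_0 + 1/4·π_1 + 1/8·π_2 + 1/8·π_3 + 1/4·π_4 + 1/4·π_5
  π_2 = 1/8·π_0 + 1/8·π_1 + 1/8·π_2 + 3/8·π_3 + 1/4·π_4 + 1/8·π_5
  π_3 = 1/8·π_0 + 1/8·π_1 + 1/8·π_2 + 1/8·π_3 + 1/8·π_4 + 1/4·π_5
  π_4 = 1/8·π_0 + 1/8·π_1 + 1/8·π_2 + 1/8·π_3 + 1/8·π_4 + 1/8·π_5
  normalize: π_0 + π_1 + π_2 + π_3 + π_4 + π_5 = 1
Solving the linear system gives exactly π = [2155/12432, 7817/37296, 6607/37296, 5449/37296, 1/8, 787/4662].

π = [0.1733, 0.2096, 0.1772, 0.1461, 0.1250, 0.1688]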